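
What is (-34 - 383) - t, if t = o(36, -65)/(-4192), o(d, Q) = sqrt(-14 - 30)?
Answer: -417 + I*sqrt(11)/2096 ≈ -417.0 + 0.0015824*I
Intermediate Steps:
o(d, Q) = 2*I*sqrt(11) (o(d, Q) = sqrt(-44) = 2*I*sqrt(11))
t = -I*sqrt(11)/2096 (t = (2*I*sqrt(11))/(-4192) = (2*I*sqrt(11))*(-1/4192) = -I*sqrt(11)/2096 ≈ -0.0015824*I)
(-34 - 383) - t = (-34 - 383) - (-1)*I*sqrt(11)/2096 = -417 + I*sqrt(11)/2096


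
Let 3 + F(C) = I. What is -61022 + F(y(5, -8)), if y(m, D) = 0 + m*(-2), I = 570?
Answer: -60455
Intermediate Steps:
y(m, D) = -2*m (y(m, D) = 0 - 2*m = -2*m)
F(C) = 567 (F(C) = -3 + 570 = 567)
-61022 + F(y(5, -8)) = -61022 + 567 = -60455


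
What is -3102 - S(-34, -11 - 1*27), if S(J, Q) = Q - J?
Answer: -3098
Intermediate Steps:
-3102 - S(-34, -11 - 1*27) = -3102 - ((-11 - 1*27) - 1*(-34)) = -3102 - ((-11 - 27) + 34) = -3102 - (-38 + 34) = -3102 - 1*(-4) = -3102 + 4 = -3098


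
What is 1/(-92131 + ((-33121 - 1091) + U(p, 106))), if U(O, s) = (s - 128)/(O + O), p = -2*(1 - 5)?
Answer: -8/1010755 ≈ -7.9149e-6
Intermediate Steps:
p = 8 (p = -2*(-4) = 8)
U(O, s) = (-128 + s)/(2*O) (U(O, s) = (-128 + s)/((2*O)) = (-128 + s)*(1/(2*O)) = (-128 + s)/(2*O))
1/(-92131 + ((-33121 - 1091) + U(p, 106))) = 1/(-92131 + ((-33121 - 1091) + (1/2)*(-128 + 106)/8)) = 1/(-92131 + (-34212 + (1/2)*(1/8)*(-22))) = 1/(-92131 + (-34212 - 11/8)) = 1/(-92131 - 273707/8) = 1/(-1010755/8) = -8/1010755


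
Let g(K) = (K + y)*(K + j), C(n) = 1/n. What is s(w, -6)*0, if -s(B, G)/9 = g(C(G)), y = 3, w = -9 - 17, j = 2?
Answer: 0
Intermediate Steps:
w = -26
g(K) = (2 + K)*(3 + K) (g(K) = (K + 3)*(K + 2) = (3 + K)*(2 + K) = (2 + K)*(3 + K))
s(B, G) = -54 - 45/G - 9/G² (s(B, G) = -9*(6 + (1/G)² + 5/G) = -9*(6 + G⁻² + 5/G) = -54 - 45/G - 9/G²)
s(w, -6)*0 = (-54 - 45/(-6) - 9/(-6)²)*0 = (-54 - 45*(-⅙) - 9*1/36)*0 = (-54 + 15/2 - ¼)*0 = -187/4*0 = 0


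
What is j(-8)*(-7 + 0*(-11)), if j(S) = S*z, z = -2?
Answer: -112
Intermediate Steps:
j(S) = -2*S (j(S) = S*(-2) = -2*S)
j(-8)*(-7 + 0*(-11)) = (-2*(-8))*(-7 + 0*(-11)) = 16*(-7 + 0) = 16*(-7) = -112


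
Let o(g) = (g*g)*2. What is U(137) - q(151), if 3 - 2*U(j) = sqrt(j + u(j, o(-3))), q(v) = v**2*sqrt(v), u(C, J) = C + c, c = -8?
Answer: 3/2 - 22801*sqrt(151) - sqrt(266)/2 ≈ -2.8019e+5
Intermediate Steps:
o(g) = 2*g**2 (o(g) = g**2*2 = 2*g**2)
u(C, J) = -8 + C (u(C, J) = C - 8 = -8 + C)
q(v) = v**(5/2)
U(j) = 3/2 - sqrt(-8 + 2*j)/2 (U(j) = 3/2 - sqrt(j + (-8 + j))/2 = 3/2 - sqrt(-8 + 2*j)/2)
U(137) - q(151) = (3/2 - sqrt(-8 + 2*137)/2) - 151**(5/2) = (3/2 - sqrt(-8 + 274)/2) - 22801*sqrt(151) = (3/2 - sqrt(266)/2) - 22801*sqrt(151) = 3/2 - 22801*sqrt(151) - sqrt(266)/2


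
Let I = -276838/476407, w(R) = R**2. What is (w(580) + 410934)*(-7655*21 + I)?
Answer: -57234637257978082/476407 ≈ -1.2014e+11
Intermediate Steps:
I = -276838/476407 (I = -276838*1/476407 = -276838/476407 ≈ -0.58110)
(w(580) + 410934)*(-7655*21 + I) = (580**2 + 410934)*(-7655*21 - 276838/476407) = (336400 + 410934)*(-160755 - 276838/476407) = 747334*(-76585084123/476407) = -57234637257978082/476407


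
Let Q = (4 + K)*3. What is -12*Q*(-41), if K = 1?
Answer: 7380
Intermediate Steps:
Q = 15 (Q = (4 + 1)*3 = 5*3 = 15)
-12*Q*(-41) = -12*15*(-41) = -180*(-41) = 7380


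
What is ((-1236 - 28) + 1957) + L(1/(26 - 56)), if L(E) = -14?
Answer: 679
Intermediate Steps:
((-1236 - 28) + 1957) + L(1/(26 - 56)) = ((-1236 - 28) + 1957) - 14 = (-1264 + 1957) - 14 = 693 - 14 = 679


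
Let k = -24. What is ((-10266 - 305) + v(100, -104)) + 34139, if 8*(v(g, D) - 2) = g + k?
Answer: 47159/2 ≈ 23580.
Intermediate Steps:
v(g, D) = -1 + g/8 (v(g, D) = 2 + (g - 24)/8 = 2 + (-24 + g)/8 = 2 + (-3 + g/8) = -1 + g/8)
((-10266 - 305) + v(100, -104)) + 34139 = ((-10266 - 305) + (-1 + (⅛)*100)) + 34139 = (-10571 + (-1 + 25/2)) + 34139 = (-10571 + 23/2) + 34139 = -21119/2 + 34139 = 47159/2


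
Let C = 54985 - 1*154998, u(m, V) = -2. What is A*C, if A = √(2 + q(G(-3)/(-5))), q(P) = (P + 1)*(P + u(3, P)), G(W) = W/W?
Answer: -100013*√6/5 ≈ -48996.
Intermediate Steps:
G(W) = 1
C = -100013 (C = 54985 - 154998 = -100013)
q(P) = (1 + P)*(-2 + P) (q(P) = (P + 1)*(P - 2) = (1 + P)*(-2 + P))
A = √6/5 (A = √(2 + (-2 + (1/(-5))² - 1/(-5))) = √(2 + (-2 + (1*(-⅕))² - (-1)/5)) = √(2 + (-2 + (-⅕)² - 1*(-⅕))) = √(2 + (-2 + 1/25 + ⅕)) = √(2 - 44/25) = √(6/25) = √6/5 ≈ 0.48990)
A*C = (√6/5)*(-100013) = -100013*√6/5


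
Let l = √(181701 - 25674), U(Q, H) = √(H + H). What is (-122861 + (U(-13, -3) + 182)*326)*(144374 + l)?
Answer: -(63529 - 326*I*√6)*(144374 + √156027) ≈ -9.197e+9 + 1.156e+8*I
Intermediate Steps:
U(Q, H) = √2*√H (U(Q, H) = √(2*H) = √2*√H)
l = √156027 ≈ 395.00
(-122861 + (U(-13, -3) + 182)*326)*(144374 + l) = (-122861 + (√2*√(-3) + 182)*326)*(144374 + √156027) = (-122861 + (√2*(I*√3) + 182)*326)*(144374 + √156027) = (-122861 + (I*√6 + 182)*326)*(144374 + √156027) = (-122861 + (182 + I*√6)*326)*(144374 + √156027) = (-122861 + (59332 + 326*I*√6))*(144374 + √156027) = (-63529 + 326*I*√6)*(144374 + √156027)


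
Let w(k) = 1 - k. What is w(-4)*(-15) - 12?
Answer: -87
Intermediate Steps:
w(-4)*(-15) - 12 = (1 - 1*(-4))*(-15) - 12 = (1 + 4)*(-15) - 12 = 5*(-15) - 12 = -75 - 12 = -87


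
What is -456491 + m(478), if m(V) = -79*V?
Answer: -494253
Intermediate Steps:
-456491 + m(478) = -456491 - 79*478 = -456491 - 37762 = -494253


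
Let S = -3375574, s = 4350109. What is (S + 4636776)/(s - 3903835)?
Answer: 630601/223137 ≈ 2.8261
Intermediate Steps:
(S + 4636776)/(s - 3903835) = (-3375574 + 4636776)/(4350109 - 3903835) = 1261202/446274 = 1261202*(1/446274) = 630601/223137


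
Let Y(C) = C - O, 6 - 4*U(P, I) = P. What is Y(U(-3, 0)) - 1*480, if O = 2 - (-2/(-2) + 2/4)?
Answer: -1913/4 ≈ -478.25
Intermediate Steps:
U(P, I) = 3/2 - P/4
O = ½ (O = 2 - (-2*(-½) + 2*(¼)) = 2 - (1 + ½) = 2 - 1*3/2 = 2 - 3/2 = ½ ≈ 0.50000)
Y(C) = -½ + C (Y(C) = C - 1*½ = C - ½ = -½ + C)
Y(U(-3, 0)) - 1*480 = (-½ + (3/2 - ¼*(-3))) - 1*480 = (-½ + (3/2 + ¾)) - 480 = (-½ + 9/4) - 480 = 7/4 - 480 = -1913/4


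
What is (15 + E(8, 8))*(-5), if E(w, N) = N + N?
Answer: -155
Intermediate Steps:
E(w, N) = 2*N
(15 + E(8, 8))*(-5) = (15 + 2*8)*(-5) = (15 + 16)*(-5) = 31*(-5) = -155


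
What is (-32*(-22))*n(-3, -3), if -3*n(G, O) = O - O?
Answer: 0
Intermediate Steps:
n(G, O) = 0 (n(G, O) = -(O - O)/3 = -⅓*0 = 0)
(-32*(-22))*n(-3, -3) = -32*(-22)*0 = 704*0 = 0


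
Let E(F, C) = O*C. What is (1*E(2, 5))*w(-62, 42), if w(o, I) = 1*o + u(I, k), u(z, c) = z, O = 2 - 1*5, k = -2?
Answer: 300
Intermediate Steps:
O = -3 (O = 2 - 5 = -3)
E(F, C) = -3*C
w(o, I) = I + o (w(o, I) = 1*o + I = o + I = I + o)
(1*E(2, 5))*w(-62, 42) = (1*(-3*5))*(42 - 62) = (1*(-15))*(-20) = -15*(-20) = 300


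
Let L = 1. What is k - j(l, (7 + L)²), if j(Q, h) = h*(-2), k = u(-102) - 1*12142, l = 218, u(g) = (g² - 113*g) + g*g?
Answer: 20320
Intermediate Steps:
u(g) = -113*g + 2*g² (u(g) = (g² - 113*g) + g² = -113*g + 2*g²)
k = 20192 (k = -102*(-113 + 2*(-102)) - 1*12142 = -102*(-113 - 204) - 12142 = -102*(-317) - 12142 = 32334 - 12142 = 20192)
j(Q, h) = -2*h
k - j(l, (7 + L)²) = 20192 - (-2)*(7 + 1)² = 20192 - (-2)*8² = 20192 - (-2)*64 = 20192 - 1*(-128) = 20192 + 128 = 20320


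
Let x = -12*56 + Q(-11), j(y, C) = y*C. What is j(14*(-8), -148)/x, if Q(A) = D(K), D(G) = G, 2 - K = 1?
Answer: -16576/671 ≈ -24.703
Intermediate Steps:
K = 1 (K = 2 - 1*1 = 2 - 1 = 1)
Q(A) = 1
j(y, C) = C*y
x = -671 (x = -12*56 + 1 = -672 + 1 = -671)
j(14*(-8), -148)/x = -2072*(-8)/(-671) = -148*(-112)*(-1/671) = 16576*(-1/671) = -16576/671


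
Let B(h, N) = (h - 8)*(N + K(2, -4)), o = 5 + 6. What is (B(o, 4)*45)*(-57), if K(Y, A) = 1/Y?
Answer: -69255/2 ≈ -34628.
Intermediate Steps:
o = 11
B(h, N) = (½ + N)*(-8 + h) (B(h, N) = (h - 8)*(N + 1/2) = (-8 + h)*(N + ½) = (-8 + h)*(½ + N) = (½ + N)*(-8 + h))
(B(o, 4)*45)*(-57) = ((-4 + (½)*11 - 8*4 + 4*11)*45)*(-57) = ((-4 + 11/2 - 32 + 44)*45)*(-57) = ((27/2)*45)*(-57) = (1215/2)*(-57) = -69255/2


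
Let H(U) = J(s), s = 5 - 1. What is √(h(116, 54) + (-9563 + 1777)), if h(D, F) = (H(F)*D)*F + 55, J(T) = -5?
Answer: 3*I*√4339 ≈ 197.61*I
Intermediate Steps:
s = 4
H(U) = -5
h(D, F) = 55 - 5*D*F (h(D, F) = (-5*D)*F + 55 = -5*D*F + 55 = 55 - 5*D*F)
√(h(116, 54) + (-9563 + 1777)) = √((55 - 5*116*54) + (-9563 + 1777)) = √((55 - 31320) - 7786) = √(-31265 - 7786) = √(-39051) = 3*I*√4339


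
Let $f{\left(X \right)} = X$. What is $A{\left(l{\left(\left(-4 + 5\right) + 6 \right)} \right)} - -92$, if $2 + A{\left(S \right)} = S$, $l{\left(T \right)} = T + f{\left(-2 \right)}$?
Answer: $95$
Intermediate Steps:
$l{\left(T \right)} = -2 + T$ ($l{\left(T \right)} = T - 2 = -2 + T$)
$A{\left(S \right)} = -2 + S$
$A{\left(l{\left(\left(-4 + 5\right) + 6 \right)} \right)} - -92 = \left(-2 + \left(-2 + \left(\left(-4 + 5\right) + 6\right)\right)\right) - -92 = \left(-2 + \left(-2 + \left(1 + 6\right)\right)\right) + 92 = \left(-2 + \left(-2 + 7\right)\right) + 92 = \left(-2 + 5\right) + 92 = 3 + 92 = 95$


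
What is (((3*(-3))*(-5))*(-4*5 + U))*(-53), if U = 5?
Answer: 35775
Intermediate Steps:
(((3*(-3))*(-5))*(-4*5 + U))*(-53) = (((3*(-3))*(-5))*(-4*5 + 5))*(-53) = ((-9*(-5))*(-20 + 5))*(-53) = (45*(-15))*(-53) = -675*(-53) = 35775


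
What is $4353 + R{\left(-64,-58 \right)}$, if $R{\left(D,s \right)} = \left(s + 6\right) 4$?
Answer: $4145$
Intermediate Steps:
$R{\left(D,s \right)} = 24 + 4 s$ ($R{\left(D,s \right)} = \left(6 + s\right) 4 = 24 + 4 s$)
$4353 + R{\left(-64,-58 \right)} = 4353 + \left(24 + 4 \left(-58\right)\right) = 4353 + \left(24 - 232\right) = 4353 - 208 = 4145$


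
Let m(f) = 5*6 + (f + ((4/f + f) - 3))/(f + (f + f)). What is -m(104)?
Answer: -82897/2704 ≈ -30.657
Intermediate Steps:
m(f) = 30 + (-3 + 2*f + 4/f)/(3*f) (m(f) = 30 + (f + ((f + 4/f) - 3))/(f + 2*f) = 30 + (f + (-3 + f + 4/f))/((3*f)) = 30 + (-3 + 2*f + 4/f)*(1/(3*f)) = 30 + (-3 + 2*f + 4/f)/(3*f))
-m(104) = -(92/3 - 1/104 + (4/3)/104**2) = -(92/3 - 1*1/104 + (4/3)*(1/10816)) = -(92/3 - 1/104 + 1/8112) = -1*82897/2704 = -82897/2704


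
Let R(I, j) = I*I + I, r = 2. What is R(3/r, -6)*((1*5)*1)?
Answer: 75/4 ≈ 18.750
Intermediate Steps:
R(I, j) = I + I² (R(I, j) = I² + I = I + I²)
R(3/r, -6)*((1*5)*1) = ((3/2)*(1 + 3/2))*((1*5)*1) = ((3*(½))*(1 + 3*(½)))*(5*1) = (3*(1 + 3/2)/2)*5 = ((3/2)*(5/2))*5 = (15/4)*5 = 75/4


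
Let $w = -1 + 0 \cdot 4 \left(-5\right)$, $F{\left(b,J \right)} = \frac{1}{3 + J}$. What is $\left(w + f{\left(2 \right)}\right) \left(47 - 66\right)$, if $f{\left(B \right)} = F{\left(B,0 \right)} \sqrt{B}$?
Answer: $19 - \frac{19 \sqrt{2}}{3} \approx 10.043$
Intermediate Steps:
$f{\left(B \right)} = \frac{\sqrt{B}}{3}$ ($f{\left(B \right)} = \frac{\sqrt{B}}{3 + 0} = \frac{\sqrt{B}}{3}$)
$w = -1$ ($w = -1 + 0 \left(-5\right) = -1 + 0 = -1$)
$\left(w + f{\left(2 \right)}\right) \left(47 - 66\right) = \left(-1 + \frac{\sqrt{2}}{3}\right) \left(47 - 66\right) = \left(-1 + \frac{\sqrt{2}}{3}\right) \left(-19\right) = 19 - \frac{19 \sqrt{2}}{3}$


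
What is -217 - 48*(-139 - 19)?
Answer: 7367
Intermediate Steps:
-217 - 48*(-139 - 19) = -217 - 48*(-158) = -217 + 7584 = 7367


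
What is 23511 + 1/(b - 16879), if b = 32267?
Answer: 361787269/15388 ≈ 23511.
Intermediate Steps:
23511 + 1/(b - 16879) = 23511 + 1/(32267 - 16879) = 23511 + 1/15388 = 361787269/15388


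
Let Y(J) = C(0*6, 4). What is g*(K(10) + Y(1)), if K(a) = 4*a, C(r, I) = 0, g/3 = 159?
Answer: 19080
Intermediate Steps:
g = 477 (g = 3*159 = 477)
Y(J) = 0
g*(K(10) + Y(1)) = 477*(4*10 + 0) = 477*(40 + 0) = 477*40 = 19080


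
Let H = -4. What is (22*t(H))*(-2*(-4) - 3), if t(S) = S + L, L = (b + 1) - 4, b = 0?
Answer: -770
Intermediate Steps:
L = -3 (L = (0 + 1) - 4 = 1 - 4 = -3)
t(S) = -3 + S (t(S) = S - 3 = -3 + S)
(22*t(H))*(-2*(-4) - 3) = (22*(-3 - 4))*(-2*(-4) - 3) = (22*(-7))*(8 - 3) = -154*5 = -770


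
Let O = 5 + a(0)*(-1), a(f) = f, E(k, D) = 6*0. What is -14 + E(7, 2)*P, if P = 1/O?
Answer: -14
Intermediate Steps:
E(k, D) = 0
O = 5 (O = 5 + 0*(-1) = 5 + 0 = 5)
P = ⅕ (P = 1/5 = ⅕ ≈ 0.20000)
-14 + E(7, 2)*P = -14 + 0*(⅕) = -14 + 0 = -14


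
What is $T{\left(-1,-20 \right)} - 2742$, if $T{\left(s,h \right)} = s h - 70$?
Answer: $-2792$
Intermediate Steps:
$T{\left(s,h \right)} = -70 + h s$ ($T{\left(s,h \right)} = h s - 70 = -70 + h s$)
$T{\left(-1,-20 \right)} - 2742 = \left(-70 - -20\right) - 2742 = \left(-70 + 20\right) - 2742 = -50 - 2742 = -2792$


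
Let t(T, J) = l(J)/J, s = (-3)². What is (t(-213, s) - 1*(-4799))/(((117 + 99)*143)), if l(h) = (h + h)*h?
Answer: 4817/30888 ≈ 0.15595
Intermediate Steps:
s = 9
l(h) = 2*h² (l(h) = (2*h)*h = 2*h²)
t(T, J) = 2*J (t(T, J) = (2*J²)/J = 2*J)
(t(-213, s) - 1*(-4799))/(((117 + 99)*143)) = (2*9 - 1*(-4799))/(((117 + 99)*143)) = (18 + 4799)/((216*143)) = 4817/30888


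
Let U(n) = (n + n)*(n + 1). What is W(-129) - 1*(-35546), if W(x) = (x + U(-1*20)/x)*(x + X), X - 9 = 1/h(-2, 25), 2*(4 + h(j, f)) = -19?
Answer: 180220760/3483 ≈ 51743.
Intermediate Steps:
U(n) = 2*n*(1 + n) (U(n) = (2*n)*(1 + n) = 2*n*(1 + n))
h(j, f) = -27/2 (h(j, f) = -4 + (½)*(-19) = -4 - 19/2 = -27/2)
X = 241/27 (X = 9 + 1/(-27/2) = 9 - 2/27 = 241/27 ≈ 8.9259)
W(x) = (241/27 + x)*(x + 760/x) (W(x) = (x + (2*(-1*20)*(1 - 1*20))/x)*(x + 241/27) = (x + (2*(-20)*(1 - 20))/x)*(241/27 + x) = (x + (2*(-20)*(-19))/x)*(241/27 + x) = (x + 760/x)*(241/27 + x) = (241/27 + x)*(x + 760/x))
W(-129) - 1*(-35546) = (760 + (-129)² + (241/27)*(-129) + (183160/27)/(-129)) - 1*(-35546) = (760 + 16641 - 10363/9 + (183160/27)*(-1/129)) + 35546 = (760 + 16641 - 10363/9 - 183160/3483) + 35546 = 56414042/3483 + 35546 = 180220760/3483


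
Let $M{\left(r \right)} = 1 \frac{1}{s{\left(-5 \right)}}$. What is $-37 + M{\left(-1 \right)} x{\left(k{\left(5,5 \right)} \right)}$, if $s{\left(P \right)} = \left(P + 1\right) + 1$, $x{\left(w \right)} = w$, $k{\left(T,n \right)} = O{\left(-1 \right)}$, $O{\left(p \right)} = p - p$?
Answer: $-37$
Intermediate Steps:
$O{\left(p \right)} = 0$
$k{\left(T,n \right)} = 0$
$s{\left(P \right)} = 2 + P$ ($s{\left(P \right)} = \left(1 + P\right) + 1 = 2 + P$)
$M{\left(r \right)} = - \frac{1}{3}$ ($M{\left(r \right)} = 1 \frac{1}{2 - 5} = 1 \frac{1}{-3} = 1 \left(- \frac{1}{3}\right) = - \frac{1}{3}$)
$-37 + M{\left(-1 \right)} x{\left(k{\left(5,5 \right)} \right)} = -37 - 0 = -37 + 0 = -37$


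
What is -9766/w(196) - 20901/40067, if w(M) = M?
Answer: -197695459/3926566 ≈ -50.348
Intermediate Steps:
-9766/w(196) - 20901/40067 = -9766/196 - 20901/40067 = -9766*1/196 - 20901*1/40067 = -4883/98 - 20901/40067 = -197695459/3926566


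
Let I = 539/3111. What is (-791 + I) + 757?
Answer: -105235/3111 ≈ -33.827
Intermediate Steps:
I = 539/3111 (I = 539*(1/3111) = 539/3111 ≈ 0.17326)
(-791 + I) + 757 = (-791 + 539/3111) + 757 = -2460262/3111 + 757 = -105235/3111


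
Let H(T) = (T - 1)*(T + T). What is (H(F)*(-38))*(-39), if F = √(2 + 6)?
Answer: 23712 - 5928*√2 ≈ 15329.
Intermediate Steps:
F = 2*√2 (F = √8 = 2*√2 ≈ 2.8284)
H(T) = 2*T*(-1 + T) (H(T) = (-1 + T)*(2*T) = 2*T*(-1 + T))
(H(F)*(-38))*(-39) = ((2*(2*√2)*(-1 + 2*√2))*(-38))*(-39) = ((4*√2*(-1 + 2*√2))*(-38))*(-39) = -152*√2*(-1 + 2*√2)*(-39) = 5928*√2*(-1 + 2*√2)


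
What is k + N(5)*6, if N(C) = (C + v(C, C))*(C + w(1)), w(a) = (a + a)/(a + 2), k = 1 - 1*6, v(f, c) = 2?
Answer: 233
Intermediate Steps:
k = -5 (k = 1 - 6 = -5)
w(a) = 2*a/(2 + a) (w(a) = (2*a)/(2 + a) = 2*a/(2 + a))
N(C) = (2 + C)*(2/3 + C) (N(C) = (C + 2)*(C + 2*1/(2 + 1)) = (2 + C)*(C + 2*1/3) = (2 + C)*(C + 2*1*(1/3)) = (2 + C)*(C + 2/3) = (2 + C)*(2/3 + C))
k + N(5)*6 = -5 + (4/3 + 5**2 + (8/3)*5)*6 = -5 + (4/3 + 25 + 40/3)*6 = -5 + (119/3)*6 = -5 + 238 = 233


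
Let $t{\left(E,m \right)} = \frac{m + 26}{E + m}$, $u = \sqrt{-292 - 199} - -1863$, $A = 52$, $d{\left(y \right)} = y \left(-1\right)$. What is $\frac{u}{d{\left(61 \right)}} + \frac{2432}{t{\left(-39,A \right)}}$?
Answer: $\frac{68587}{183} - \frac{i \sqrt{491}}{61} \approx 374.79 - 0.36325 i$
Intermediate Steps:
$d{\left(y \right)} = - y$
$u = 1863 + i \sqrt{491}$ ($u = \sqrt{-491} + 1863 = i \sqrt{491} + 1863 = 1863 + i \sqrt{491} \approx 1863.0 + 22.159 i$)
$t{\left(E,m \right)} = \frac{26 + m}{E + m}$
$\frac{u}{d{\left(61 \right)}} + \frac{2432}{t{\left(-39,A \right)}} = \frac{1863 + i \sqrt{491}}{\left(-1\right) 61} + \frac{2432}{\frac{1}{-39 + 52} \left(26 + 52\right)} = \frac{1863 + i \sqrt{491}}{-61} + \frac{2432}{\frac{1}{13} \cdot 78} = \left(1863 + i \sqrt{491}\right) \left(- \frac{1}{61}\right) + \frac{2432}{\frac{1}{13} \cdot 78} = \left(- \frac{1863}{61} - \frac{i \sqrt{491}}{61}\right) + \frac{2432}{6} = \left(- \frac{1863}{61} - \frac{i \sqrt{491}}{61}\right) + 2432 \cdot \frac{1}{6} = \left(- \frac{1863}{61} - \frac{i \sqrt{491}}{61}\right) + \frac{1216}{3} = \frac{68587}{183} - \frac{i \sqrt{491}}{61}$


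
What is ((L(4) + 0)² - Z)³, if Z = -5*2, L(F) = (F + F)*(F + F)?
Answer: 69224023016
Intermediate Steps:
L(F) = 4*F² (L(F) = (2*F)*(2*F) = 4*F²)
Z = -10
((L(4) + 0)² - Z)³ = ((4*4² + 0)² - 1*(-10))³ = ((4*16 + 0)² + 10)³ = ((64 + 0)² + 10)³ = (64² + 10)³ = (4096 + 10)³ = 4106³ = 69224023016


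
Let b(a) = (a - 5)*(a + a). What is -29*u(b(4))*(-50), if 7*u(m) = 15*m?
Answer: -174000/7 ≈ -24857.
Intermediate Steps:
b(a) = 2*a*(-5 + a) (b(a) = (-5 + a)*(2*a) = 2*a*(-5 + a))
u(m) = 15*m/7 (u(m) = (15*m)/7 = 15*m/7)
-29*u(b(4))*(-50) = -435*2*4*(-5 + 4)/7*(-50) = -435*2*4*(-1)/7*(-50) = -435*(-8)/7*(-50) = -29*(-120/7)*(-50) = (3480/7)*(-50) = -174000/7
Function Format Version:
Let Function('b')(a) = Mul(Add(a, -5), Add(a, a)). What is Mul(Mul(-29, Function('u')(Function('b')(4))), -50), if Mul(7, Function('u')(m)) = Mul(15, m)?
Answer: Rational(-174000, 7) ≈ -24857.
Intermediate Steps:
Function('b')(a) = Mul(2, a, Add(-5, a)) (Function('b')(a) = Mul(Add(-5, a), Mul(2, a)) = Mul(2, a, Add(-5, a)))
Function('u')(m) = Mul(Rational(15, 7), m) (Function('u')(m) = Mul(Rational(1, 7), Mul(15, m)) = Mul(Rational(15, 7), m))
Mul(Mul(-29, Function('u')(Function('b')(4))), -50) = Mul(Mul(-29, Mul(Rational(15, 7), Mul(2, 4, Add(-5, 4)))), -50) = Mul(Mul(-29, Mul(Rational(15, 7), Mul(2, 4, -1))), -50) = Mul(Mul(-29, Mul(Rational(15, 7), -8)), -50) = Mul(Mul(-29, Rational(-120, 7)), -50) = Mul(Rational(3480, 7), -50) = Rational(-174000, 7)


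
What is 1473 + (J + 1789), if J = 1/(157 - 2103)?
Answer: 6347851/1946 ≈ 3262.0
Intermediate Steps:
J = -1/1946 (J = 1/(-1946) = -1/1946 ≈ -0.00051387)
1473 + (J + 1789) = 1473 + (-1/1946 + 1789) = 1473 + 3481393/1946 = 6347851/1946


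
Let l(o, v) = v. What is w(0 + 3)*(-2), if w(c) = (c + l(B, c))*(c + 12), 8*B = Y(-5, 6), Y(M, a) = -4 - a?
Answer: -180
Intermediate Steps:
B = -5/4 (B = (-4 - 1*6)/8 = (-4 - 6)/8 = (⅛)*(-10) = -5/4 ≈ -1.2500)
w(c) = 2*c*(12 + c) (w(c) = (c + c)*(c + 12) = (2*c)*(12 + c) = 2*c*(12 + c))
w(0 + 3)*(-2) = (2*(0 + 3)*(12 + (0 + 3)))*(-2) = (2*3*(12 + 3))*(-2) = (2*3*15)*(-2) = 90*(-2) = -180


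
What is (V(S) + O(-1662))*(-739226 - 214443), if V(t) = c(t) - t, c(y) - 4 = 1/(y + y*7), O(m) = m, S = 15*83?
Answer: 27574270072051/9960 ≈ 2.7685e+9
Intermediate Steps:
S = 1245
c(y) = 4 + 1/(8*y) (c(y) = 4 + 1/(y + y*7) = 4 + 1/(y + 7*y) = 4 + 1/(8*y))
V(t) = 4 - t + 1/(8*t) (V(t) = (4 + 1/(8*t)) - t = 4 - t + 1/(8*t))
(V(S) + O(-1662))*(-739226 - 214443) = ((4 - 1*1245 + (1/8)/1245) - 1662)*(-739226 - 214443) = ((4 - 1245 + (1/8)*(1/1245)) - 1662)*(-953669) = ((4 - 1245 + 1/9960) - 1662)*(-953669) = (-12360359/9960 - 1662)*(-953669) = -28913879/9960*(-953669) = 27574270072051/9960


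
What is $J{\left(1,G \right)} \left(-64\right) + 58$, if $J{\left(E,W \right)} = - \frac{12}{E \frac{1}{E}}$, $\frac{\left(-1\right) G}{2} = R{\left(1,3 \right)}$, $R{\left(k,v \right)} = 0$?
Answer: $826$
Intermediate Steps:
$G = 0$ ($G = \left(-2\right) 0 = 0$)
$J{\left(E,W \right)} = -12$ ($J{\left(E,W \right)} = - \frac{12}{1} = \left(-12\right) 1 = -12$)
$J{\left(1,G \right)} \left(-64\right) + 58 = \left(-12\right) \left(-64\right) + 58 = 768 + 58 = 826$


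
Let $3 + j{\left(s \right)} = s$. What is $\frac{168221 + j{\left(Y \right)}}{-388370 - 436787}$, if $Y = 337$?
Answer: $- \frac{168555}{825157} \approx -0.20427$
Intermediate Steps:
$j{\left(s \right)} = -3 + s$
$\frac{168221 + j{\left(Y \right)}}{-388370 - 436787} = \frac{168221 + \left(-3 + 337\right)}{-388370 - 436787} = \frac{168221 + 334}{-825157} = 168555 \left(- \frac{1}{825157}\right) = - \frac{168555}{825157}$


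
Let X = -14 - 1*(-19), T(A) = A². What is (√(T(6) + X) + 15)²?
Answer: (15 + √41)² ≈ 458.09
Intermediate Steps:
X = 5 (X = -14 + 19 = 5)
(√(T(6) + X) + 15)² = (√(6² + 5) + 15)² = (√(36 + 5) + 15)² = (√41 + 15)² = (15 + √41)²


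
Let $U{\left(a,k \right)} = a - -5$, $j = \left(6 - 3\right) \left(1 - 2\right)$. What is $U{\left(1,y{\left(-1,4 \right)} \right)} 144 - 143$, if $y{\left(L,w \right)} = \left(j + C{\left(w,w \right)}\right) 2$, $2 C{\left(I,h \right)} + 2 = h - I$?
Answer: $721$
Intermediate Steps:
$C{\left(I,h \right)} = -1 + \frac{h}{2} - \frac{I}{2}$ ($C{\left(I,h \right)} = -1 + \frac{h - I}{2} = -1 - \left(\frac{I}{2} - \frac{h}{2}\right) = -1 + \frac{h}{2} - \frac{I}{2}$)
$j = -3$ ($j = 3 \left(-1\right) = -3$)
$y{\left(L,w \right)} = -8$ ($y{\left(L,w \right)} = \left(-3 - 1\right) 2 = \left(-4\right) 2 = -8$)
$U{\left(a,k \right)} = 5 + a$ ($U{\left(a,k \right)} = a + 5 = 5 + a$)
$U{\left(1,y{\left(-1,4 \right)} \right)} 144 - 143 = \left(5 + 1\right) 144 - 143 = 6 \cdot 144 - 143 = 864 - 143 = 721$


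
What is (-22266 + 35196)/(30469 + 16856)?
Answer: 862/3155 ≈ 0.27322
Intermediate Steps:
(-22266 + 35196)/(30469 + 16856) = 12930/47325 = 12930*(1/47325) = 862/3155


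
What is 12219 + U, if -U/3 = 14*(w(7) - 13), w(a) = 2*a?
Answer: 12177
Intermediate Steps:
U = -42 (U = -42*(2*7 - 13) = -42*(14 - 13) = -42 ≈ -42.000)
12219 + U = 12219 - 42 = 12177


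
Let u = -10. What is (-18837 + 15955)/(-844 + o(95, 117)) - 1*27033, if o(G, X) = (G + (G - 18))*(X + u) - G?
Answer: -472134227/17465 ≈ -27033.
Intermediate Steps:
o(G, X) = -G + (-18 + 2*G)*(-10 + X) (o(G, X) = (G + (G - 18))*(X - 10) - G = (G + (-18 + G))*(-10 + X) - G = (-18 + 2*G)*(-10 + X) - G = -G + (-18 + 2*G)*(-10 + X))
(-18837 + 15955)/(-844 + o(95, 117)) - 1*27033 = (-18837 + 15955)/(-844 + (180 - 21*95 - 18*117 + 2*95*117)) - 1*27033 = -2882/(-844 + (180 - 1995 - 2106 + 22230)) - 27033 = -2882/(-844 + 18309) - 27033 = -2882/17465 - 27033 = -472134227/17465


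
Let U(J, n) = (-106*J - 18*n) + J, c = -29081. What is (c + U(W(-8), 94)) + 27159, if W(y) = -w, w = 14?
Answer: -2144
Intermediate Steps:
W(y) = -14 (W(y) = -1*14 = -14)
U(J, n) = -105*J - 18*n
(c + U(W(-8), 94)) + 27159 = (-29081 + (-105*(-14) - 18*94)) + 27159 = (-29081 + (1470 - 1692)) + 27159 = (-29081 - 222) + 27159 = -29303 + 27159 = -2144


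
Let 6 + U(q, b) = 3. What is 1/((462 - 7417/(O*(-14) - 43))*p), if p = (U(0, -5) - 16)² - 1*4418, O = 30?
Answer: -463/897907411 ≈ -5.1564e-7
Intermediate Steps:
U(q, b) = -3 (U(q, b) = -6 + 3 = -3)
p = -4057 (p = (-3 - 16)² - 1*4418 = (-19)² - 4418 = 361 - 4418 = -4057)
1/((462 - 7417/(O*(-14) - 43))*p) = 1/((462 - 7417/(30*(-14) - 43))*(-4057)) = -1/4057/(462 - 7417/(-420 - 43)) = -1/4057/(462 - 7417/(-463)) = -1/4057/(462 - 7417*(-1/463)) = -1/4057/(462 + 7417/463) = -1/4057/(221323/463) = (463/221323)*(-1/4057) = -463/897907411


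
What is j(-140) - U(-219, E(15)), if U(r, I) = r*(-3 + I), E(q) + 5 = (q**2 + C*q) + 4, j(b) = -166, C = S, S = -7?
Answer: 25238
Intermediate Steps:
C = -7
E(q) = -1 + q**2 - 7*q (E(q) = -5 + ((q**2 - 7*q) + 4) = -5 + (4 + q**2 - 7*q) = -1 + q**2 - 7*q)
j(-140) - U(-219, E(15)) = -166 - (-219)*(-3 + (-1 + 15**2 - 7*15)) = -166 - (-219)*(-3 + (-1 + 225 - 105)) = -166 - (-219)*(-3 + 119) = -166 - (-219)*116 = -166 - 1*(-25404) = -166 + 25404 = 25238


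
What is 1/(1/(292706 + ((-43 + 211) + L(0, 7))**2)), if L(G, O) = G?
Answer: 320930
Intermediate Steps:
1/(1/(292706 + ((-43 + 211) + L(0, 7))**2)) = 1/(1/(292706 + ((-43 + 211) + 0)**2)) = 1/(1/(292706 + (168 + 0)**2)) = 1/(1/(292706 + 168**2)) = 1/(1/(292706 + 28224)) = 1/(1/320930) = 320930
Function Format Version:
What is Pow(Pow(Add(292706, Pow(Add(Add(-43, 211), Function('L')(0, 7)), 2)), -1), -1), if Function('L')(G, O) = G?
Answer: 320930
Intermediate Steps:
Pow(Pow(Add(292706, Pow(Add(Add(-43, 211), Function('L')(0, 7)), 2)), -1), -1) = Pow(Pow(Add(292706, Pow(Add(Add(-43, 211), 0), 2)), -1), -1) = Pow(Pow(Add(292706, Pow(Add(168, 0), 2)), -1), -1) = Pow(Pow(Add(292706, Pow(168, 2)), -1), -1) = Pow(Pow(Add(292706, 28224), -1), -1) = Pow(Pow(320930, -1), -1) = Pow(Rational(1, 320930), -1) = 320930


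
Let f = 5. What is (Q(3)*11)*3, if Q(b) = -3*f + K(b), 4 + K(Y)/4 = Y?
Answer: -627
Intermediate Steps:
K(Y) = -16 + 4*Y
Q(b) = -31 + 4*b (Q(b) = -3*5 + (-16 + 4*b) = -15 + (-16 + 4*b) = -31 + 4*b)
(Q(3)*11)*3 = ((-31 + 4*3)*11)*3 = ((-31 + 12)*11)*3 = -19*11*3 = -209*3 = -627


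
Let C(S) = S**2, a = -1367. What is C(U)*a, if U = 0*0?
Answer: 0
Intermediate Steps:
U = 0
C(U)*a = 0**2*(-1367) = 0*(-1367) = 0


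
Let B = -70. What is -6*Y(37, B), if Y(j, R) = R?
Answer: 420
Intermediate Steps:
-6*Y(37, B) = -6*(-70) = 420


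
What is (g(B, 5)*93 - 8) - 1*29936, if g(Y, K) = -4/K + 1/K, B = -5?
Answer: -149999/5 ≈ -30000.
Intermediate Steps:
g(Y, K) = -3/K (g(Y, K) = -4/K + 1/K = -3/K)
(g(B, 5)*93 - 8) - 1*29936 = (-3/5*93 - 8) - 1*29936 = (-3*1/5*93 - 8) - 29936 = (-3/5*93 - 8) - 29936 = (-279/5 - 8) - 29936 = -319/5 - 29936 = -149999/5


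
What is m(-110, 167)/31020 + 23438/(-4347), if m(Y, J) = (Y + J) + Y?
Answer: -242425717/44947980 ≈ -5.3935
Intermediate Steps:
m(Y, J) = J + 2*Y (m(Y, J) = (J + Y) + Y = J + 2*Y)
m(-110, 167)/31020 + 23438/(-4347) = (167 + 2*(-110))/31020 + 23438/(-4347) = (167 - 220)*(1/31020) + 23438*(-1/4347) = -53*1/31020 - 23438/4347 = -53/31020 - 23438/4347 = -242425717/44947980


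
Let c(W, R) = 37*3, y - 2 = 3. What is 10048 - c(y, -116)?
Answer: 9937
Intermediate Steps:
y = 5 (y = 2 + 3 = 5)
c(W, R) = 111
10048 - c(y, -116) = 10048 - 1*111 = 10048 - 111 = 9937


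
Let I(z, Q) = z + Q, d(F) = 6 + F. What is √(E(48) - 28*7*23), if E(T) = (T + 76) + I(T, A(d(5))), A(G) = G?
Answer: 5*I*√173 ≈ 65.765*I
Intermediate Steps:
I(z, Q) = Q + z
E(T) = 87 + 2*T (E(T) = (T + 76) + ((6 + 5) + T) = (76 + T) + (11 + T) = 87 + 2*T)
√(E(48) - 28*7*23) = √((87 + 2*48) - 28*7*23) = √((87 + 96) - 196*23) = √(183 - 4508) = √(-4325) = 5*I*√173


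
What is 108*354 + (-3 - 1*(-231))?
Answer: 38460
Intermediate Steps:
108*354 + (-3 - 1*(-231)) = 38232 + (-3 + 231) = 38232 + 228 = 38460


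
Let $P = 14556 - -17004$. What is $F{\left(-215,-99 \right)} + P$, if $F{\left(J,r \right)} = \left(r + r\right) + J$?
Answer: $31147$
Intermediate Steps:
$P = 31560$ ($P = 14556 + 17004 = 31560$)
$F{\left(J,r \right)} = J + 2 r$ ($F{\left(J,r \right)} = 2 r + J = J + 2 r$)
$F{\left(-215,-99 \right)} + P = \left(-215 + 2 \left(-99\right)\right) + 31560 = \left(-215 - 198\right) + 31560 = -413 + 31560 = 31147$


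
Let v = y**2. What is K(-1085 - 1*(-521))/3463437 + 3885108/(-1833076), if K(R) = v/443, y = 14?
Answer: -1490232727857983/703123314074979 ≈ -2.1194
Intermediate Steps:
v = 196 (v = 14**2 = 196)
K(R) = 196/443
K(-1085 - 1*(-521))/3463437 + 3885108/(-1833076) = (196/443)/3463437 + 3885108/(-1833076) = (196/443)*(1/3463437) + 3885108*(-1/1833076) = 196/1534302591 - 971277/458269 = -1490232727857983/703123314074979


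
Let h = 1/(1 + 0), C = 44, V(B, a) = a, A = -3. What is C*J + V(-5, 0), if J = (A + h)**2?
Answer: 176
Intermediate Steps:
h = 1 (h = 1/1 = 1)
J = 4 (J = (-3 + 1)**2 = (-2)**2 = 4)
C*J + V(-5, 0) = 44*4 + 0 = 176 + 0 = 176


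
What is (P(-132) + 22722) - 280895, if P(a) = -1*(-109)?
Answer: -258064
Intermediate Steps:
P(a) = 109
(P(-132) + 22722) - 280895 = (109 + 22722) - 280895 = 22831 - 280895 = -258064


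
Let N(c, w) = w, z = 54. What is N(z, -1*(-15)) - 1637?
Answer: -1622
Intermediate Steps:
N(z, -1*(-15)) - 1637 = -1*(-15) - 1637 = 15 - 1637 = -1622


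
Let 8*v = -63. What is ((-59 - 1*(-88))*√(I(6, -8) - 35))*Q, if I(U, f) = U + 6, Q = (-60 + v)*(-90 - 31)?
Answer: 1905387*I*√23/8 ≈ 1.1422e+6*I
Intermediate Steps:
v = -63/8 (v = (⅛)*(-63) = -63/8 ≈ -7.8750)
Q = 65703/8 (Q = (-60 - 63/8)*(-90 - 31) = -543/8*(-121) = 65703/8 ≈ 8212.9)
I(U, f) = 6 + U
((-59 - 1*(-88))*√(I(6, -8) - 35))*Q = ((-59 - 1*(-88))*√((6 + 6) - 35))*(65703/8) = ((-59 + 88)*√(12 - 35))*(65703/8) = (29*√(-23))*(65703/8) = (29*(I*√23))*(65703/8) = (29*I*√23)*(65703/8) = 1905387*I*√23/8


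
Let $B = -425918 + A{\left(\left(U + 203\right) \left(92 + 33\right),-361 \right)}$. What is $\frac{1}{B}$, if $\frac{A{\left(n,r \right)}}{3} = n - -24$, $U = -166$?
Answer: $- \frac{1}{411971} \approx -2.4274 \cdot 10^{-6}$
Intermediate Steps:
$A{\left(n,r \right)} = 72 + 3 n$ ($A{\left(n,r \right)} = 3 \left(n - -24\right) = 3 \left(n + 24\right) = 3 \left(24 + n\right) = 72 + 3 n$)
$B = -411971$ ($B = -425918 + \left(72 + 3 \left(-166 + 203\right) \left(92 + 33\right)\right) = -425918 + \left(72 + 3 \cdot 37 \cdot 125\right) = -425918 + \left(72 + 3 \cdot 4625\right) = -425918 + \left(72 + 13875\right) = -425918 + 13947 = -411971$)
$\frac{1}{B} = \frac{1}{-411971} = - \frac{1}{411971}$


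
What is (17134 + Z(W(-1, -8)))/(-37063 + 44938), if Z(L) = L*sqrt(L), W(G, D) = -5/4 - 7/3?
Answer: 17134/7875 - 43*I*sqrt(129)/567000 ≈ 2.1757 - 0.00086135*I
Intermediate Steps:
W(G, D) = -43/12 (W(G, D) = -5*1/4 - 7*1/3 = -5/4 - 7/3 = -43/12)
Z(L) = L**(3/2)
(17134 + Z(W(-1, -8)))/(-37063 + 44938) = (17134 + (-43/12)**(3/2))/(-37063 + 44938) = (17134 - 43*I*sqrt(129)/72)/7875 = (17134 - 43*I*sqrt(129)/72)*(1/7875) = 17134/7875 - 43*I*sqrt(129)/567000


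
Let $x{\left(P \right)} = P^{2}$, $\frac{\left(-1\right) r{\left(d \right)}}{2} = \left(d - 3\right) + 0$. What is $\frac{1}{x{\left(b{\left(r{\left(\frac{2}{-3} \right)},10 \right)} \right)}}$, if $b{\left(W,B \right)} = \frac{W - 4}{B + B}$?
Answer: $36$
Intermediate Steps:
$r{\left(d \right)} = 6 - 2 d$ ($r{\left(d \right)} = - 2 \left(\left(d - 3\right) + 0\right) = - 2 \left(\left(-3 + d\right) + 0\right) = - 2 \left(-3 + d\right) = 6 - 2 d$)
$b{\left(W,B \right)} = \frac{-4 + W}{2 B}$
$\frac{1}{x{\left(b{\left(r{\left(\frac{2}{-3} \right)},10 \right)} \right)}} = \frac{1}{\left(\frac{-4 + \left(6 - 2 \frac{2}{-3}\right)}{2 \cdot 10}\right)^{2}} = \frac{1}{\left(\frac{1}{2} \cdot \frac{1}{10} \left(-4 + \left(6 - 2 \cdot 2 \left(- \frac{1}{3}\right)\right)\right)\right)^{2}} = \frac{1}{\left(\frac{1}{2} \cdot \frac{1}{10} \left(-4 + \left(6 - - \frac{4}{3}\right)\right)\right)^{2}} = \frac{1}{\left(\frac{1}{2} \cdot \frac{1}{10} \left(-4 + \left(6 + \frac{4}{3}\right)\right)\right)^{2}} = \frac{1}{\left(\frac{1}{2} \cdot \frac{1}{10} \left(-4 + \frac{22}{3}\right)\right)^{2}} = \frac{1}{\left(\frac{1}{2} \cdot \frac{1}{10} \cdot \frac{10}{3}\right)^{2}} = \frac{1}{\left(\frac{1}{6}\right)^{2}} = \frac{1}{\frac{1}{36}} = 36$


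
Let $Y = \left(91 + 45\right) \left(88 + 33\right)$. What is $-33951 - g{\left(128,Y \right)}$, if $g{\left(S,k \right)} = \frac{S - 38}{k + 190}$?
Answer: $- \frac{282574218}{8323} \approx -33951.0$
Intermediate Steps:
$Y = 16456$ ($Y = 136 \cdot 121 = 16456$)
$g{\left(S,k \right)} = \frac{-38 + S}{190 + k}$
$-33951 - g{\left(128,Y \right)} = -33951 - \frac{-38 + 128}{190 + 16456} = -33951 - \frac{1}{16646} \cdot 90 = -33951 - \frac{45}{8323} = - \frac{282574218}{8323}$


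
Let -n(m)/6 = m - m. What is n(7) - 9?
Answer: -9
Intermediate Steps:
n(m) = 0 (n(m) = -6*(m - m) = -6*0 = 0)
n(7) - 9 = 0 - 9 = -9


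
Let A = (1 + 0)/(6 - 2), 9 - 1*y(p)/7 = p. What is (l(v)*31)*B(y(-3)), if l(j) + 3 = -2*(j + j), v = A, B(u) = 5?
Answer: -620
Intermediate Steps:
y(p) = 63 - 7*p
A = 1/4 ≈ 0.25000
v = 1/4 ≈ 0.25000
l(j) = -3 - 4*j (l(j) = -3 - 2*(j + j) = -3 - 4*j)
(l(v)*31)*B(y(-3)) = ((-3 - 4*1/4)*31)*5 = ((-3 - 1)*31)*5 = -4*31*5 = -124*5 = -620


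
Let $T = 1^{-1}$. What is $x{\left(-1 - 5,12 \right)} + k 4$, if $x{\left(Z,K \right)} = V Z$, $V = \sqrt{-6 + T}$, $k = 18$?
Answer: $72 - 6 i \sqrt{5} \approx 72.0 - 13.416 i$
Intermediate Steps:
$T = 1$
$V = i \sqrt{5}$ ($V = \sqrt{-6 + 1} = \sqrt{-5} = i \sqrt{5} \approx 2.2361 i$)
$x{\left(Z,K \right)} = i Z \sqrt{5}$ ($x{\left(Z,K \right)} = i \sqrt{5} Z = i Z \sqrt{5}$)
$x{\left(-1 - 5,12 \right)} + k 4 = i \left(-1 - 5\right) \sqrt{5} + 18 \cdot 4 = i \left(-6\right) \sqrt{5} + 72 = - 6 i \sqrt{5} + 72 = 72 - 6 i \sqrt{5}$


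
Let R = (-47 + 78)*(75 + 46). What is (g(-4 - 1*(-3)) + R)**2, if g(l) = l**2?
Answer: 14077504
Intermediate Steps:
R = 3751 (R = 31*121 = 3751)
(g(-4 - 1*(-3)) + R)**2 = ((-4 - 1*(-3))**2 + 3751)**2 = ((-4 + 3)**2 + 3751)**2 = ((-1)**2 + 3751)**2 = (1 + 3751)**2 = 3752**2 = 14077504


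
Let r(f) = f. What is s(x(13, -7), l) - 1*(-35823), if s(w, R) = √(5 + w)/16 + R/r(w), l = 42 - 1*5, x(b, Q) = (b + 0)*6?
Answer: 2794231/78 + √83/16 ≈ 35824.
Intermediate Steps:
x(b, Q) = 6*b (x(b, Q) = b*6 = 6*b)
l = 37 (l = 42 - 5 = 37)
s(w, R) = √(5 + w)/16 + R/w
s(x(13, -7), l) - 1*(-35823) = (√(5 + 6*13)/16 + 37/((6*13))) - 1*(-35823) = (√(5 + 78)/16 + 37/78) + 35823 = (√83/16 + 37*(1/78)) + 35823 = (√83/16 + 37/78) + 35823 = (37/78 + √83/16) + 35823 = 2794231/78 + √83/16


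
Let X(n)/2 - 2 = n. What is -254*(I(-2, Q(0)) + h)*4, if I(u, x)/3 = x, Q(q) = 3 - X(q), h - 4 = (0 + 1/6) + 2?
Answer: -9652/3 ≈ -3217.3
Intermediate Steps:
X(n) = 4 + 2*n
h = 37/6 (h = 4 + ((0 + 1/6) + 2) = 4 + (1/6 + 2) = 4 + 13/6 = 37/6 ≈ 6.1667)
Q(q) = -1 - 2*q (Q(q) = 3 - (4 + 2*q) = 3 + (-4 - 2*q) = -1 - 2*q)
I(u, x) = 3*x
-254*(I(-2, Q(0)) + h)*4 = -254*(3*(-1 - 2*0) + 37/6)*4 = -254*(3*(-1 + 0) + 37/6)*4 = -254*(3*(-1) + 37/6)*4 = -254*(-3 + 37/6)*4 = -2413*4/3 = -254*38/3 = -9652/3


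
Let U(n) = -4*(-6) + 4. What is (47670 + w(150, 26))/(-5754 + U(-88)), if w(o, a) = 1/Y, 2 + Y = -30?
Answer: -1525439/183232 ≈ -8.3252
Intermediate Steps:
U(n) = 28 (U(n) = 24 + 4 = 28)
Y = -32 (Y = -2 - 30 = -32)
w(o, a) = -1/32 (w(o, a) = 1/(-32) = -1/32)
(47670 + w(150, 26))/(-5754 + U(-88)) = (47670 - 1/32)/(-5754 + 28) = (1525439/32)/(-5726) = (1525439/32)*(-1/5726) = -1525439/183232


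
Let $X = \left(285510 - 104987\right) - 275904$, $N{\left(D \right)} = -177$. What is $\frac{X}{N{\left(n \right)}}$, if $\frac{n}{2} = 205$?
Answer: $\frac{95381}{177} \approx 538.88$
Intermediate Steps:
$n = 410$ ($n = 2 \cdot 205 = 410$)
$X = -95381$ ($X = 180523 - 275904 = -95381$)
$\frac{X}{N{\left(n \right)}} = - \frac{95381}{-177} = \left(-95381\right) \left(- \frac{1}{177}\right) = \frac{95381}{177}$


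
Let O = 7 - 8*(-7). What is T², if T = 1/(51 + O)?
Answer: 1/12996 ≈ 7.6947e-5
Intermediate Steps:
O = 63 (O = 7 + 56 = 63)
T = 1/114 (T = 1/(51 + 63) = 1/114 ≈ 0.0087719)
T² = (1/114)² = 1/12996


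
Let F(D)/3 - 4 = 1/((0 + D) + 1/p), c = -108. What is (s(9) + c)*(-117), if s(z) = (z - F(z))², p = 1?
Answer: 1136187/100 ≈ 11362.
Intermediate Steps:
F(D) = 12 + 3/(1 + D) (F(D) = 12 + 3/((0 + D) + 1/1) = 12 + 3/(D + 1) = 12 + 3/(1 + D))
s(z) = (z - 3*(5 + 4*z)/(1 + z))²
(s(9) + c)*(-117) = ((-15 + 9² - 11*9)²/(1 + 9)² - 108)*(-117) = ((-15 + 81 - 99)²/10² - 108)*(-117) = ((1/100)*(-33)² - 108)*(-117) = ((1/100)*1089 - 108)*(-117) = (1089/100 - 108)*(-117) = -9711/100*(-117) = 1136187/100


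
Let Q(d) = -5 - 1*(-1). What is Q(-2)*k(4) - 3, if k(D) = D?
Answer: -19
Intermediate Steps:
Q(d) = -4 (Q(d) = -5 + 1 = -4)
Q(-2)*k(4) - 3 = -4*4 - 3 = -16 - 3 = -19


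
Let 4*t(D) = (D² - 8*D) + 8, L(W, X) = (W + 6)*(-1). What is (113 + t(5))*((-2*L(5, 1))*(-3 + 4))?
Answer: 4895/2 ≈ 2447.5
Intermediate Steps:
L(W, X) = -6 - W (L(W, X) = (6 + W)*(-1) = -6 - W)
t(D) = 2 - 2*D + D²/4 (t(D) = ((D² - 8*D) + 8)/4 = (8 + D² - 8*D)/4 = 2 - 2*D + D²/4)
(113 + t(5))*((-2*L(5, 1))*(-3 + 4)) = (113 + (2 - 2*5 + (¼)*5²))*((-2*(-6 - 1*5))*(-3 + 4)) = (113 + (2 - 10 + (¼)*25))*(-2*(-6 - 5)*1) = (113 + (2 - 10 + 25/4))*(-2*(-11)*1) = (113 - 7/4)*(22*1) = (445/4)*22 = 4895/2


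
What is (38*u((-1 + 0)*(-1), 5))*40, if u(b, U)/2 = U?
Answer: 15200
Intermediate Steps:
u(b, U) = 2*U
(38*u((-1 + 0)*(-1), 5))*40 = (38*(2*5))*40 = (38*10)*40 = 380*40 = 15200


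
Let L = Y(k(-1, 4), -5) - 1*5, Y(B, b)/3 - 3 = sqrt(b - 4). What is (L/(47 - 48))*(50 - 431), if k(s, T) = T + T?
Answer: 1524 + 3429*I ≈ 1524.0 + 3429.0*I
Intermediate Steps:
k(s, T) = 2*T
Y(B, b) = 9 + 3*sqrt(-4 + b) (Y(B, b) = 9 + 3*sqrt(b - 4) = 9 + 3*sqrt(-4 + b))
L = 4 + 9*I (L = (9 + 3*sqrt(-4 - 5)) - 1*5 = (9 + 3*sqrt(-9)) - 5 = (9 + 3*(3*I)) - 5 = (9 + 9*I) - 5 = 4 + 9*I ≈ 4.0 + 9.0*I)
(L/(47 - 48))*(50 - 431) = ((4 + 9*I)/(47 - 48))*(50 - 431) = ((4 + 9*I)/(-1))*(-381) = ((4 + 9*I)*(-1))*(-381) = (-4 - 9*I)*(-381) = 1524 + 3429*I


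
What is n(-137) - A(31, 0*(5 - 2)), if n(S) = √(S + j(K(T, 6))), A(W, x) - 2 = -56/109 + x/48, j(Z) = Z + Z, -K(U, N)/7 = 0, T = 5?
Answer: -162/109 + I*√137 ≈ -1.4862 + 11.705*I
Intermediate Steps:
K(U, N) = 0 (K(U, N) = -7*0 = 0)
j(Z) = 2*Z
A(W, x) = 162/109 + x/48 (A(W, x) = 2 + (-56/109 + x/48) = 162/109 + x/48)
n(S) = √S (n(S) = √(S + 2*0) = √(S + 0) = √S)
n(-137) - A(31, 0*(5 - 2)) = √(-137) - (162/109 + (0*(5 - 2))/48) = I*√137 - (162/109 + (0*3)/48) = I*√137 - (162/109 + (1/48)*0) = I*√137 - (162/109 + 0) = I*√137 - 1*162/109 = I*√137 - 162/109 = -162/109 + I*√137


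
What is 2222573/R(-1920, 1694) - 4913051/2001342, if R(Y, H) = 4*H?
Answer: 18549738905/56979384 ≈ 325.55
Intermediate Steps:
2222573/R(-1920, 1694) - 4913051/2001342 = 2222573/((4*1694)) - 4913051/2001342 = 2222573/6776 - 4913051*1/2001342 = 2222573*(1/6776) - 289003/117726 = 2222573/6776 - 289003/117726 = 18549738905/56979384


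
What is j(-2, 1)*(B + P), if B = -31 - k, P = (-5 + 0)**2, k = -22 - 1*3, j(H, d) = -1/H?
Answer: 19/2 ≈ 9.5000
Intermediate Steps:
k = -25 (k = -22 - 3 = -25)
P = 25 (P = (-5)**2 = 25)
B = -6 (B = -31 - 1*(-25) = -31 + 25 = -6)
j(-2, 1)*(B + P) = (-1/(-2))*(-6 + 25) = -1*(-1/2)*19 = (1/2)*19 = 19/2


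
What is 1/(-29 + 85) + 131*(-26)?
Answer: -190735/56 ≈ -3406.0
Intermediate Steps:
1/(-29 + 85) + 131*(-26) = 1/56 - 3406 = -190735/56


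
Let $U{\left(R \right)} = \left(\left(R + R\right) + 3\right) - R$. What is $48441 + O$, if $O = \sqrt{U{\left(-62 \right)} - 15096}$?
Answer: $48441 + i \sqrt{15155} \approx 48441.0 + 123.11 i$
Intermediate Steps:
$U{\left(R \right)} = 3 + R$ ($U{\left(R \right)} = \left(2 R + 3\right) - R = \left(3 + 2 R\right) - R = 3 + R$)
$O = i \sqrt{15155}$ ($O = \sqrt{\left(3 - 62\right) - 15096} = \sqrt{-59 - 15096} = \sqrt{-15155} = i \sqrt{15155} \approx 123.11 i$)
$48441 + O = 48441 + i \sqrt{15155}$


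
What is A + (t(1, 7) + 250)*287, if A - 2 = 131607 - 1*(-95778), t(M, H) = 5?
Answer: 300572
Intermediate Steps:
A = 227387 (A = 2 + (131607 - 1*(-95778)) = 2 + (131607 + 95778) = 2 + 227385 = 227387)
A + (t(1, 7) + 250)*287 = 227387 + (5 + 250)*287 = 227387 + 255*287 = 227387 + 73185 = 300572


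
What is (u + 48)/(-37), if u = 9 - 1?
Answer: -56/37 ≈ -1.5135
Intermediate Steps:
u = 8
(u + 48)/(-37) = (8 + 48)/(-37) = 56*(-1/37) = -56/37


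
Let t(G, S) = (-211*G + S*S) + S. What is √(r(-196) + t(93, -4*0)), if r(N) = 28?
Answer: I*√19595 ≈ 139.98*I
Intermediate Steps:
t(G, S) = S + S² - 211*G (t(G, S) = (-211*G + S²) + S = (S² - 211*G) + S = S + S² - 211*G)
√(r(-196) + t(93, -4*0)) = √(28 + (-4*0 + (-4*0)² - 211*93)) = √(28 + (0 + 0² - 19623)) = √(28 + (0 + 0 - 19623)) = √(28 - 19623) = √(-19595) = I*√19595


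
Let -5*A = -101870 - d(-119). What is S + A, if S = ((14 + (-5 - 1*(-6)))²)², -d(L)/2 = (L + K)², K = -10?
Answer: 321713/5 ≈ 64343.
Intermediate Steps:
d(L) = -2*(-10 + L)² (d(L) = -2*(L - 10)² = -2*(-10 + L)²)
S = 50625 (S = ((14 + (-5 + 6))²)² = ((14 + 1)²)² = (15²)² = 225² = 50625)
A = 68588/5 (A = -(-101870 - (-2)*(-10 - 119)²)/5 = -(-101870 - (-2)*(-129)²)/5 = -(-101870 - (-2)*16641)/5 = -(-101870 - 1*(-33282))/5 = -(-101870 + 33282)/5 = -⅕*(-68588) = 68588/5 ≈ 13718.)
S + A = 50625 + 68588/5 = 321713/5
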